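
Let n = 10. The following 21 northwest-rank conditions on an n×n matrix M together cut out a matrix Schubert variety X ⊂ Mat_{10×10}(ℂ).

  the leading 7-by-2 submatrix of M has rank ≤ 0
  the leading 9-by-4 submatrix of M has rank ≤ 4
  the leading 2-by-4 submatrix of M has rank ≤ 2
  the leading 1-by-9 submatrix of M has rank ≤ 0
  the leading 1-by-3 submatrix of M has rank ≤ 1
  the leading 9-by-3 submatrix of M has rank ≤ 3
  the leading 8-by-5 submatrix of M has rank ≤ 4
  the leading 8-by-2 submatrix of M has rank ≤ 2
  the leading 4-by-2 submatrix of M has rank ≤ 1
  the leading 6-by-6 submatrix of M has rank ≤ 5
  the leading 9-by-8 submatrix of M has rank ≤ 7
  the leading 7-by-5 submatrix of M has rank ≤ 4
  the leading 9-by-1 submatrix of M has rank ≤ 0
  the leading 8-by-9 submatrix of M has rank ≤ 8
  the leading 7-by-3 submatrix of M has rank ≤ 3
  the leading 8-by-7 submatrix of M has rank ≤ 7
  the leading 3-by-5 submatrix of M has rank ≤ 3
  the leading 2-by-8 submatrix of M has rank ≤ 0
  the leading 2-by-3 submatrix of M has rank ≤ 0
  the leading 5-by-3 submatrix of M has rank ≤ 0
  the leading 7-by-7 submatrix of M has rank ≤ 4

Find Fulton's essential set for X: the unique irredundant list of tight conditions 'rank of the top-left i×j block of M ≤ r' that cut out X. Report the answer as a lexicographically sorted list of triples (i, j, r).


Recovering R(i,j) via the rank-extension bound from the 21 conditions:

  0  0  0  0  0  0  0  0  0  1
  0  0  0  0  0  0  0  0  1  2
  0  0  0  1  1  1  1  1  2  3
  0  0  0  1  2  2  2  2  3  4
  0  0  0  1  2  3  3  3  4  5
  0  0  1  2  3  4  4  4  5  6
  0  0  1  2  3  4  4  5  6  7
  0  1  2  3  4  5  5  6  7  8
  0  1  2  3  4  5  6  7  8  9
  1  2  3  4  5  6  7  8  9  10

reading off 1-entries of Δ²R: w = (10, 9, 4, 5, 6, 3, 8, 2, 7, 1).

D(w) has 33 cells with 6 SE-corners; essential set:

[(1, 9, 0), (2, 8, 0), (5, 3, 0), (7, 2, 0), (7, 7, 4), (9, 1, 0)]


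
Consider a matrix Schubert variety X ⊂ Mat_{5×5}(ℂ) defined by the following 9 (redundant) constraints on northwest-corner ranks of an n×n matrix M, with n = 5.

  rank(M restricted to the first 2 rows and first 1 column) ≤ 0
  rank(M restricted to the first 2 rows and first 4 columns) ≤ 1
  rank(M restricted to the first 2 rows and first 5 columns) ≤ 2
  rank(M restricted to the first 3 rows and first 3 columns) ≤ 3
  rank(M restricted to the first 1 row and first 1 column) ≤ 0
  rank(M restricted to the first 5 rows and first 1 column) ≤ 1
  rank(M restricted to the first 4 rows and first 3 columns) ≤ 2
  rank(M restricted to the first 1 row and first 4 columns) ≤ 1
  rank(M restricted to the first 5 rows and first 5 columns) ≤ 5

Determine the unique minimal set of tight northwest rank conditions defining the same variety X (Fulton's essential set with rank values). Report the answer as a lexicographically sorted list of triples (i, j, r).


The tightest implied rank at each (i,j), from the 9 conditions:

  R[1]: 0 | 1 | 1 | 1 | 1
  R[2]: 0 | 1 | 1 | 1 | 2
  R[3]: 1 | 2 | 2 | 2 | 3
  R[4]: 1 | 2 | 2 | 3 | 4
  R[5]: 1 | 2 | 3 | 4 | 5

giving w = (2, 5, 1, 4, 3) via Δ²R.

D(w) has 5 cells with 3 SE-corners; essential set:

[(2, 1, 0), (2, 4, 1), (4, 3, 2)]


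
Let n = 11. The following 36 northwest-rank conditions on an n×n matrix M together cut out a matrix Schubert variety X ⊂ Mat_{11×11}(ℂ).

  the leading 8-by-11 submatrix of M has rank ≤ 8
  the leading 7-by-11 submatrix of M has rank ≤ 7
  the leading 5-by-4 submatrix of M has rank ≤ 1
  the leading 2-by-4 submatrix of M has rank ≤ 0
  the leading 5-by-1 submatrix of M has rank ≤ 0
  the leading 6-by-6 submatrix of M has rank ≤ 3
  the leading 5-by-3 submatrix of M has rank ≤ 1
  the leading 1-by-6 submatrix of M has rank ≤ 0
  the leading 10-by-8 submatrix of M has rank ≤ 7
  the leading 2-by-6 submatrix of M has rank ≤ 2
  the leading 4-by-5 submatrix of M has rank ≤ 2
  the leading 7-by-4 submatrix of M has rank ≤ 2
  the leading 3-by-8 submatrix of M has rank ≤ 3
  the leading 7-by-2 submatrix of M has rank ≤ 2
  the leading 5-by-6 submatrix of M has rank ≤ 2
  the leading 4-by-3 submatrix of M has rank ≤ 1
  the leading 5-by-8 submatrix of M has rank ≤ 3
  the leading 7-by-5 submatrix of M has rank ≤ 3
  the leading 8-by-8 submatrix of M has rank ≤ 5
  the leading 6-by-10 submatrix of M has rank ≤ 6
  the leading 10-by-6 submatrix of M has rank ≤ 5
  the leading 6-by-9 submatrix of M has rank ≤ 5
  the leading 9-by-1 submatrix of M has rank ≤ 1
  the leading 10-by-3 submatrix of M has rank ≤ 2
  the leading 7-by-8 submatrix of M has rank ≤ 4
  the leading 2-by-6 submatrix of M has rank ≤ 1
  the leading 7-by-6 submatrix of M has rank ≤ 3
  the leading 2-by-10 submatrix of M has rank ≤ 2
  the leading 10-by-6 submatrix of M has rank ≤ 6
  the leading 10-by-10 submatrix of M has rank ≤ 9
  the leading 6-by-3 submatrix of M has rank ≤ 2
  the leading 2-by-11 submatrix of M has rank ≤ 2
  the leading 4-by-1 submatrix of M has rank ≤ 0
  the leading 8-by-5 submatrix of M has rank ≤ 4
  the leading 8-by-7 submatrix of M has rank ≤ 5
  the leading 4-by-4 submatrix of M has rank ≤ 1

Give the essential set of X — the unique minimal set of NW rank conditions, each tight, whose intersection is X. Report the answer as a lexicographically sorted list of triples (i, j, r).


Reconstructing r_w from the 36 given conditions:

  R[1]: 0 0 0 0 0 0 1 1 1 1 1
  R[2]: 0 0 0 0 1 1 2 2 2 2 2
  R[3]: 0 1 1 1 2 2 3 3 3 3 3
  R[4]: 0 1 1 1 2 2 3 3 4 4 4
  R[5]: 0 1 1 1 2 2 3 3 4 5 5
  R[6]: 1 2 2 2 3 3 4 4 5 6 6
  R[7]: 1 2 2 2 3 3 4 4 5 6 7
  R[8]: 1 2 2 3 4 4 5 5 6 7 8
  R[9]: 1 2 2 3 4 5 6 6 7 8 9
  R[10]: 1 2 2 3 4 5 6 7 8 9 10
  R[11]: 1 2 3 4 5 6 7 8 9 10 11

reading off 1-entries of Δ²R: w = (7, 5, 2, 9, 10, 1, 11, 4, 6, 8, 3).

10 SE-corners of the 28-cell Rothe diagram give Ess(w):

[(1, 6, 0), (2, 4, 0), (5, 1, 0), (5, 4, 1), (5, 6, 2), (5, 8, 3), (7, 4, 2), (7, 6, 3), (7, 8, 4), (10, 3, 2)]


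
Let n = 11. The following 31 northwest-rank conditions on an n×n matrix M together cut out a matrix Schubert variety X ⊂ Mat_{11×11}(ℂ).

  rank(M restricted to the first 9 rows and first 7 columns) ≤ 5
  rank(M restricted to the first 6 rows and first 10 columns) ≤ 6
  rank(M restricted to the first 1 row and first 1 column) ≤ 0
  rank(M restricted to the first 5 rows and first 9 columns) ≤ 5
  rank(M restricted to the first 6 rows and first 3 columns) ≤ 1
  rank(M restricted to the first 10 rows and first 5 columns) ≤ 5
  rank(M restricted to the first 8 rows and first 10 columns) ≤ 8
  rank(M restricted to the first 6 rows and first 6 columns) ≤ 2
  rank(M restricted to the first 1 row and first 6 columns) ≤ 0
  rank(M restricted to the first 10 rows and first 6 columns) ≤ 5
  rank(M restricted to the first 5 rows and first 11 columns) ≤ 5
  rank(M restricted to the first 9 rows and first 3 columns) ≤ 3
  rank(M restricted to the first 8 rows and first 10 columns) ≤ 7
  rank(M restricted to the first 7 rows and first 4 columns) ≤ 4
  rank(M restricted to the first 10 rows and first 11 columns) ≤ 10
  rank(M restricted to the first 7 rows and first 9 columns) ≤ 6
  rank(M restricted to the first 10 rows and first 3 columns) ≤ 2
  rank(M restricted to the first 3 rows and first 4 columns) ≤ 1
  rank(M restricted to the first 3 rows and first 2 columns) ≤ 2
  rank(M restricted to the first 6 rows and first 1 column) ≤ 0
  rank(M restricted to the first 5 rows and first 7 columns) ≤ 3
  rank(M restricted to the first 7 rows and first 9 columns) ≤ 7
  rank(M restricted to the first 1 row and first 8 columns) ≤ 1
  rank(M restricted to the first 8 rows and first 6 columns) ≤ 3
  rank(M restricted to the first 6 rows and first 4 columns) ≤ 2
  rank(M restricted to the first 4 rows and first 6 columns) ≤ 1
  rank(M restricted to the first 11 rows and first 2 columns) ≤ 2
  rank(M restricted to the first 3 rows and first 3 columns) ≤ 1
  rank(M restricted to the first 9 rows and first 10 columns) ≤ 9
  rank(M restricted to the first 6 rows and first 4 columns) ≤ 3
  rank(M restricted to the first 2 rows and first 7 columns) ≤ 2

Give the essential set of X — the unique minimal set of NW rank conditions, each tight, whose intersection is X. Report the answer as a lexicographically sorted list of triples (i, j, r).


Recovering R(i,j) via the rank-extension bound from the 31 conditions:

  row 1: 0  0  0  0  0  0  1  1  1  1  1
  row 2: 0  1  1  1  1  1  2  2  2  2  2
  row 3: 0  1  1  1  1  1  2  3  3  3  3
  row 4: 0  1  1  1  1  1  2  3  4  4  4
  row 5: 0  1  1  2  2  2  3  4  5  5  5
  row 6: 0  1  1  2  2  2  3  4  5  6  6
  row 7: 1  2  2  3  3  3  4  5  6  7  7
  row 8: 1  2  2  3  3  3  4  5  6  7  8
  row 9: 1  2  2  3  4  4  5  6  7  8  9
  row 10: 1  2  2  3  4  5  6  7  8  9  10
  row 11: 1  2  3  4  5  6  7  8  9  10  11

so w = (7, 2, 8, 9, 4, 10, 1, 11, 5, 6, 3).

|D(w)|=28, |Ess(w)|=7:

[(1, 6, 0), (4, 6, 1), (6, 1, 0), (6, 3, 1), (6, 6, 2), (8, 6, 3), (10, 3, 2)]


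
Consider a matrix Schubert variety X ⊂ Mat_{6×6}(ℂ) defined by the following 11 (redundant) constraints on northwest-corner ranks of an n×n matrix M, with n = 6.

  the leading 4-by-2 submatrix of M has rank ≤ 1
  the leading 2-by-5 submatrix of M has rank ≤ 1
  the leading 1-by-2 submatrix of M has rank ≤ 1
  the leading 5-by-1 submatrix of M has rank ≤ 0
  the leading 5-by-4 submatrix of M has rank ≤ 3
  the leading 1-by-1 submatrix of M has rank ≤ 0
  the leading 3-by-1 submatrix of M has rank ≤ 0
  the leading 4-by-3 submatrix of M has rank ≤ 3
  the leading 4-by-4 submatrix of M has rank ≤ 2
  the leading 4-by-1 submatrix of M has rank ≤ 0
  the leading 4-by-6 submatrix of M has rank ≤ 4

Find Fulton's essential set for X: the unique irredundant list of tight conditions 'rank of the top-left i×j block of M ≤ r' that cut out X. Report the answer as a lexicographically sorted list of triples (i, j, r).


Rank table r_w(6×6) implied by the 11 constraints:

  i=1: 0 | 1 | 1 | 1 | 1 | 1
  i=2: 0 | 1 | 1 | 1 | 1 | 2
  i=3: 0 | 1 | 2 | 2 | 2 | 3
  i=4: 0 | 1 | 2 | 2 | 3 | 4
  i=5: 0 | 1 | 2 | 3 | 4 | 5
  i=6: 1 | 2 | 3 | 4 | 5 | 6

the unique w with this rank table is (2, 6, 3, 5, 4, 1).

Rothe diagram D(w) (9 cells), 3 SE-corners (essential conditions):

[(2, 5, 1), (4, 4, 2), (5, 1, 0)]


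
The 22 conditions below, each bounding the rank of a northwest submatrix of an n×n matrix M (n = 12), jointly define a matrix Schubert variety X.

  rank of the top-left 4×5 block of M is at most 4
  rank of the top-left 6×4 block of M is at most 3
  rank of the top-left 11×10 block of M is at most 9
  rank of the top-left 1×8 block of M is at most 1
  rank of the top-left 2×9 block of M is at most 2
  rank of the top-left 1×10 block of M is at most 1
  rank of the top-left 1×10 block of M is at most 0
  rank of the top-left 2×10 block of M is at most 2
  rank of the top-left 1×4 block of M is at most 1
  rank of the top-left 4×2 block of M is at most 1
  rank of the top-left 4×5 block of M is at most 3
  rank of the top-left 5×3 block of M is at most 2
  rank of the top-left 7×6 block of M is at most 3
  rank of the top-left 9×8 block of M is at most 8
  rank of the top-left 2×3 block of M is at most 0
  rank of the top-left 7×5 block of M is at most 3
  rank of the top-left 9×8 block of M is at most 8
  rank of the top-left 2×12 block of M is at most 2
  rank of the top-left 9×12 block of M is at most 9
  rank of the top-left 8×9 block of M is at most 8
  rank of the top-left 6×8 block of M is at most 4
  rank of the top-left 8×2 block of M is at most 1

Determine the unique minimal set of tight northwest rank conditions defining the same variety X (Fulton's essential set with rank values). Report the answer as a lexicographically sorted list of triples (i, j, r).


Reconstructing r_w from the 22 given conditions:

  i=1: 0  0  0  0  0  0  0  0  0  0  1  1
  i=2: 0  0  0  1  1  1  1  1  1  1  2  2
  i=3: 1  1  1  2  2  2  2  2  2  2  3  3
  i=4: 1  1  2  3  3  3  3  3  3  3  4  4
  i=5: 1  1  2  3  3  3  4  4  4  4  5  5
  i=6: 1  1  2  3  3  3  4  4  5  5  6  6
  i=7: 1  1  2  3  3  3  4  5  6  6  7  7
  i=8: 1  1  2  3  4  4  5  6  7  7  8  8
  i=9: 1  2  3  4  5  5  6  7  8  8  9  9
  i=10: 1  2  3  4  5  6  7  8  9  9  10  10
  i=11: 1  2  3  4  5  6  7  8  9  9  10  11
  i=12: 1  2  3  4  5  6  7  8  9  10  11  12

giving w = (11, 4, 1, 3, 7, 9, 8, 5, 2, 6, 12, 10) via Δ²R.

D(w) has 26 cells with 6 SE-corners; essential set:

[(1, 10, 0), (2, 3, 0), (6, 8, 4), (7, 6, 3), (8, 2, 1), (11, 10, 9)]


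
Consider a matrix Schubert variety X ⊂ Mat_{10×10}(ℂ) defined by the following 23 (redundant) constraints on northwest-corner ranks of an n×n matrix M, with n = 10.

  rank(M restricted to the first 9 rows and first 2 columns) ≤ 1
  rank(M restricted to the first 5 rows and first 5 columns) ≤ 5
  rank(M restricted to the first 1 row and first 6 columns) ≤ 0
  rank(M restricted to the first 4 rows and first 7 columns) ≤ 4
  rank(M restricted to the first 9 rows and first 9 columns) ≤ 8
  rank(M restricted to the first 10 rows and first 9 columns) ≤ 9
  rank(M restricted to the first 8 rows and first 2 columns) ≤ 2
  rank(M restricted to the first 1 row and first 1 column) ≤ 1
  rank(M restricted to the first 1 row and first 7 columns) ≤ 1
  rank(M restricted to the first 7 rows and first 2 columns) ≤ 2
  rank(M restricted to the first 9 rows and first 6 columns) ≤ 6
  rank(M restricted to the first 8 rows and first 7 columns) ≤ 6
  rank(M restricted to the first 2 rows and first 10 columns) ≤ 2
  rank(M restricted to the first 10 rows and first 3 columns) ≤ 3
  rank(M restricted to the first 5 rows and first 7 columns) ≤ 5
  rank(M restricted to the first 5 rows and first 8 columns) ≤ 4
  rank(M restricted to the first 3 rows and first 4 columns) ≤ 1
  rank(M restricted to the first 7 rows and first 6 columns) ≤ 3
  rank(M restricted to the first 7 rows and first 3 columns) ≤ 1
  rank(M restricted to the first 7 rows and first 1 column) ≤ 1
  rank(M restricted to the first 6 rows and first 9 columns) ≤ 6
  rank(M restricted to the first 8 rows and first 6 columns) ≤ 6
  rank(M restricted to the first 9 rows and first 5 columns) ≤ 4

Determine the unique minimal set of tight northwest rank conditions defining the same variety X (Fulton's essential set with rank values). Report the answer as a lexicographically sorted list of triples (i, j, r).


The tightest implied rank at each (i,j), from the 23 conditions:

  0 | 0 | 0 | 0 | 0 | 0 | 1 | 1 | 1 | 1
  1 | 1 | 1 | 1 | 1 | 1 | 2 | 2 | 2 | 2
  1 | 1 | 1 | 1 | 2 | 2 | 3 | 3 | 3 | 3
  1 | 1 | 1 | 2 | 3 | 3 | 4 | 4 | 4 | 4
  1 | 1 | 1 | 2 | 3 | 3 | 4 | 4 | 5 | 5
  1 | 1 | 1 | 2 | 3 | 3 | 4 | 5 | 6 | 6
  1 | 1 | 1 | 2 | 3 | 3 | 4 | 5 | 6 | 7
  1 | 1 | 2 | 3 | 4 | 4 | 5 | 6 | 7 | 8
  1 | 1 | 2 | 3 | 4 | 5 | 6 | 7 | 8 | 9
  1 | 2 | 3 | 4 | 5 | 6 | 7 | 8 | 9 | 10

giving w = (7, 1, 5, 4, 9, 8, 10, 3, 6, 2) via Δ²R.

Fulton essential set (6 of the 23 Rothe cells):

[(1, 6, 0), (3, 4, 1), (5, 8, 4), (7, 3, 1), (7, 6, 3), (9, 2, 1)]


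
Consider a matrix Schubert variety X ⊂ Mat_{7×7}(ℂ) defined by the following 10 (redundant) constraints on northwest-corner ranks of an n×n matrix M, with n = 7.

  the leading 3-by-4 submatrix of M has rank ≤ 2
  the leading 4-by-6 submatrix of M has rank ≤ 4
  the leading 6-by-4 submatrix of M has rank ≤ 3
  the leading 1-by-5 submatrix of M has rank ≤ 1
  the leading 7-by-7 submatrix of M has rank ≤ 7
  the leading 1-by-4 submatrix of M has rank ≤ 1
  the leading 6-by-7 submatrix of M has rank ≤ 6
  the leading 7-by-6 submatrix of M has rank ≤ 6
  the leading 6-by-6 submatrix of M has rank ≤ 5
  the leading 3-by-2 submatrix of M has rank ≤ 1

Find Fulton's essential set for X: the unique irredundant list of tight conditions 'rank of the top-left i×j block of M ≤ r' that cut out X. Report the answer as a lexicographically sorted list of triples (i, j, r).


Rank table r_w(7×7) implied by the 10 constraints:

  row 1: 1 1 1 1 1 1 1
  row 2: 1 1 2 2 2 2 2
  row 3: 1 1 2 2 3 3 3
  row 4: 1 2 3 3 4 4 4
  row 5: 1 2 3 3 4 5 5
  row 6: 1 2 3 3 4 5 6
  row 7: 1 2 3 4 5 6 7

giving w = (1, 3, 5, 2, 6, 7, 4) via Δ²R.

|D(w)|=5, |Ess(w)|=3:

[(3, 2, 1), (3, 4, 2), (6, 4, 3)]


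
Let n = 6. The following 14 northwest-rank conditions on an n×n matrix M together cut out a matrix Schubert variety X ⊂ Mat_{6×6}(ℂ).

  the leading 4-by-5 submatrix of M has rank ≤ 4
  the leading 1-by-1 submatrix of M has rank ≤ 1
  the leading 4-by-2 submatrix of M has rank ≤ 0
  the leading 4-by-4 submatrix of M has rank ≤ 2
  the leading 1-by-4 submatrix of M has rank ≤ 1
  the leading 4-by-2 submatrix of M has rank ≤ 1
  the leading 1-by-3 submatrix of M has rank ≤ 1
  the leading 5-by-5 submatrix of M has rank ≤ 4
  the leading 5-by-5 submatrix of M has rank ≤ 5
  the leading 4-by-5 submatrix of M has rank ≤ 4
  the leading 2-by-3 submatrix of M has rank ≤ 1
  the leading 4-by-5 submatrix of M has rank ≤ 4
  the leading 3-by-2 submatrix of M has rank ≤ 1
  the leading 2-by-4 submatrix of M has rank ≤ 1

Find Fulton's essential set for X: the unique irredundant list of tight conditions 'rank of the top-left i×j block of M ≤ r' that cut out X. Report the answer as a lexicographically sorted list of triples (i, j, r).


Propagating the 14 rank bounds to every northwest block:

  row 1: 0, 0, 1, 1, 1, 1
  row 2: 0, 0, 1, 1, 2, 2
  row 3: 0, 0, 1, 2, 3, 3
  row 4: 0, 0, 1, 2, 3, 4
  row 5: 1, 1, 2, 3, 4, 5
  row 6: 1, 2, 3, 4, 5, 6

the unique w with this rank table is (3, 5, 4, 6, 1, 2).

2 SE-corners of the 9-cell Rothe diagram give Ess(w):

[(2, 4, 1), (4, 2, 0)]


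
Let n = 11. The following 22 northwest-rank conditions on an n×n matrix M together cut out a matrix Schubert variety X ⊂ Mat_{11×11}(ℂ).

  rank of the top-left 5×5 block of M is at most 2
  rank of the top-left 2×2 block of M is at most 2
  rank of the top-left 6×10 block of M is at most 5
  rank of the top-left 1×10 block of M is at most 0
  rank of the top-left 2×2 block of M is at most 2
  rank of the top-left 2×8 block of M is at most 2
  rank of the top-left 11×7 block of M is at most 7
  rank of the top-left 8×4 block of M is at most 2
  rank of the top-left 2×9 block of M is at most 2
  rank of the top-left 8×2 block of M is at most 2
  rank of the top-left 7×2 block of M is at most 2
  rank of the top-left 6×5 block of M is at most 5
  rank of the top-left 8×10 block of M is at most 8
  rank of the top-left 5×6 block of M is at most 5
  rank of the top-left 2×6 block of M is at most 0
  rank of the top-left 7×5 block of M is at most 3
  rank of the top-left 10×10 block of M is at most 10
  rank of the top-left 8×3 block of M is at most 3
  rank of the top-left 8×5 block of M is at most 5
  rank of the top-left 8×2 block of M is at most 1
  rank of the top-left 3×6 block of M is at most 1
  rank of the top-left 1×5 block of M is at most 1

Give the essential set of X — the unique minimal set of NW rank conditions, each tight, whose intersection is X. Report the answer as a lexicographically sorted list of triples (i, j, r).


Propagating the 22 rank bounds to every northwest block:

  row 1: 0, 0, 0, 0, 0, 0, 0, 0, 0, 0, 1
  row 2: 0, 0, 0, 0, 0, 0, 1, 1, 1, 1, 2
  row 3: 1, 1, 1, 1, 1, 1, 2, 2, 2, 2, 3
  row 4: 1, 1, 2, 2, 2, 2, 3, 3, 3, 3, 4
  row 5: 1, 1, 2, 2, 2, 3, 4, 4, 4, 4, 5
  row 6: 1, 1, 2, 2, 3, 4, 5, 5, 5, 5, 6
  row 7: 1, 1, 2, 2, 3, 4, 5, 6, 6, 6, 7
  row 8: 1, 1, 2, 2, 3, 4, 5, 6, 7, 7, 8
  row 9: 1, 2, 3, 3, 4, 5, 6, 7, 8, 8, 9
  row 10: 1, 2, 3, 4, 5, 6, 7, 8, 9, 9, 10
  row 11: 1, 2, 3, 4, 5, 6, 7, 8, 9, 10, 11

so w = (11, 7, 1, 3, 6, 5, 8, 9, 2, 4, 10).

Rothe diagram D(w) (26 cells), 5 SE-corners (essential conditions):

[(1, 10, 0), (2, 6, 0), (5, 5, 2), (8, 2, 1), (8, 4, 2)]


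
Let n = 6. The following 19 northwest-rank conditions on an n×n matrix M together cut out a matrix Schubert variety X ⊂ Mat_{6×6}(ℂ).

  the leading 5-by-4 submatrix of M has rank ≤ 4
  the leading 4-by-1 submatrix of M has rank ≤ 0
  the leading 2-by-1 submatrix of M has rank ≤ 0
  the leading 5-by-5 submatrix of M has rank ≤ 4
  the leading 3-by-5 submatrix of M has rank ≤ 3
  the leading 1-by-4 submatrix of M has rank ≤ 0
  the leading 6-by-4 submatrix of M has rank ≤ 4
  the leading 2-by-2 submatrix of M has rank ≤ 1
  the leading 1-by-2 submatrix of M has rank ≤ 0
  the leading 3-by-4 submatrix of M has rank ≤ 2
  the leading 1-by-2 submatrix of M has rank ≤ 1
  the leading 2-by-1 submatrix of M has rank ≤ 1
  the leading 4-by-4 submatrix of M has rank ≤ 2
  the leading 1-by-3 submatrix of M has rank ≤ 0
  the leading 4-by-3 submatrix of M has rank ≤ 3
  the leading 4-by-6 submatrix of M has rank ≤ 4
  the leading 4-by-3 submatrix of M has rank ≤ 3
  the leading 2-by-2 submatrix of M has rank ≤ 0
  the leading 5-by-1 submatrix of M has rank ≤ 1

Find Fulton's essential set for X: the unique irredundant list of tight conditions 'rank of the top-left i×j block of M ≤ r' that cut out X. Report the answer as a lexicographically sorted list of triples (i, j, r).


Propagating the 19 rank bounds to every northwest block:

  0  0  0  0  1  1
  0  0  1  1  2  2
  0  1  2  2  3  3
  0  1  2  2  3  4
  1  2  3  3  4  5
  1  2  3  4  5  6

so w = (5, 3, 2, 6, 1, 4).

Rothe diagram D(w) (9 cells), 4 SE-corners (essential conditions):

[(1, 4, 0), (2, 2, 0), (4, 1, 0), (4, 4, 2)]


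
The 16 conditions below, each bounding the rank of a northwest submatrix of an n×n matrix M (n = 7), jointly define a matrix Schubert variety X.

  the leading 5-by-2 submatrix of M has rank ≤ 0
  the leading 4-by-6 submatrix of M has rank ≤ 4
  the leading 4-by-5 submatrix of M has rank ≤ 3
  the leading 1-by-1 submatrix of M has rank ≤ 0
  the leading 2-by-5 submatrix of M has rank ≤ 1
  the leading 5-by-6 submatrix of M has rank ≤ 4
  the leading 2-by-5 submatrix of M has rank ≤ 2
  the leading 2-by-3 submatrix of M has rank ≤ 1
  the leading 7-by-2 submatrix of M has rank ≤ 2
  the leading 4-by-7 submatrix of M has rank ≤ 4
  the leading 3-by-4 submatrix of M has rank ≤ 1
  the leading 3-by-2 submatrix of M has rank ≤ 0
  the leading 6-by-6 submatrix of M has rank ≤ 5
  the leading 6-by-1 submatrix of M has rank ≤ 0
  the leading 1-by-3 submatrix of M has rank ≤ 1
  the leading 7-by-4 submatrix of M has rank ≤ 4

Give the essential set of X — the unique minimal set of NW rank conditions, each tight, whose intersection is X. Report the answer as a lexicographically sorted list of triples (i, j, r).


Reconstructing r_w from the 16 given conditions:

  0  0  1  1  1  1  1
  0  0  1  1  1  2  2
  0  0  1  1  2  3  3
  0  0  1  2  3  4  4
  0  0  1  2  3  4  5
  0  1  2  3  4  5  6
  1  2  3  4  5  6  7

giving w = (3, 6, 5, 4, 7, 2, 1) via Δ²R.

|D(w)|=14, |Ess(w)|=4:

[(2, 5, 1), (3, 4, 1), (5, 2, 0), (6, 1, 0)]


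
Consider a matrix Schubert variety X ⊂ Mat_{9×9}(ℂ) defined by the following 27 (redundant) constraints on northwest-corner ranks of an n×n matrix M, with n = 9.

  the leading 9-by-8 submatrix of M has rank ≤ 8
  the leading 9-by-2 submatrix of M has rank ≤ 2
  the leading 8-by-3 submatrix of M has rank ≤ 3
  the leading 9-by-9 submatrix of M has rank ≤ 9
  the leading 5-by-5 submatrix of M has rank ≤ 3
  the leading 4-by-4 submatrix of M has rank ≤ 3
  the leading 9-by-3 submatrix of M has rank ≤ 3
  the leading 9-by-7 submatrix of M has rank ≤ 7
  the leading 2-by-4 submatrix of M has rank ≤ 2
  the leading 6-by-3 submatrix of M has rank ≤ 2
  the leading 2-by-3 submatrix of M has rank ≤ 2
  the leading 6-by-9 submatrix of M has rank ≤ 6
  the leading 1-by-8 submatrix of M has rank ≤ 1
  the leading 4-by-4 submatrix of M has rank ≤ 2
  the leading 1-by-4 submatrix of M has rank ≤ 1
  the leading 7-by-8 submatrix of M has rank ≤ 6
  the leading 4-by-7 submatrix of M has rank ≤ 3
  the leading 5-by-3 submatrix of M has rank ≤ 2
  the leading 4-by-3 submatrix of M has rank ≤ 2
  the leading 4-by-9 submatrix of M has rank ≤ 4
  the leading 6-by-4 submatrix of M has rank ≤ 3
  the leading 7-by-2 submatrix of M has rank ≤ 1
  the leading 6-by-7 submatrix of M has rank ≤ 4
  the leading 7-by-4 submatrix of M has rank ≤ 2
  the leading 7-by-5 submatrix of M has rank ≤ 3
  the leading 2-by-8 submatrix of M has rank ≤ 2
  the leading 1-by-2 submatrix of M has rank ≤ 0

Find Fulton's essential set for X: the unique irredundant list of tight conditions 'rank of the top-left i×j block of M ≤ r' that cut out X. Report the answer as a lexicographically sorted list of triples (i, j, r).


Rank table r_w(9×9) implied by the 27 constraints:

  row 1: 0  0  1  1  1  1  1  1  1
  row 2: 1  1  2  2  2  2  2  2  2
  row 3: 1  1  2  2  3  3  3  3  3
  row 4: 1  1  2  2  3  3  3  4  4
  row 5: 1  1  2  2  3  4  4  5  5
  row 6: 1  1  2  2  3  4  4  5  6
  row 7: 1  1  2  2  3  4  5  6  7
  row 8: 1  2  3  3  4  5  6  7  8
  row 9: 1  2  3  4  5  6  7  8  9

reading off 1-entries of Δ²R: w = (3, 1, 5, 8, 6, 9, 7, 2, 4).

Rothe diagram D(w) (15 cells), 5 SE-corners (essential conditions):

[(1, 2, 0), (4, 7, 3), (6, 7, 4), (7, 2, 1), (7, 4, 2)]


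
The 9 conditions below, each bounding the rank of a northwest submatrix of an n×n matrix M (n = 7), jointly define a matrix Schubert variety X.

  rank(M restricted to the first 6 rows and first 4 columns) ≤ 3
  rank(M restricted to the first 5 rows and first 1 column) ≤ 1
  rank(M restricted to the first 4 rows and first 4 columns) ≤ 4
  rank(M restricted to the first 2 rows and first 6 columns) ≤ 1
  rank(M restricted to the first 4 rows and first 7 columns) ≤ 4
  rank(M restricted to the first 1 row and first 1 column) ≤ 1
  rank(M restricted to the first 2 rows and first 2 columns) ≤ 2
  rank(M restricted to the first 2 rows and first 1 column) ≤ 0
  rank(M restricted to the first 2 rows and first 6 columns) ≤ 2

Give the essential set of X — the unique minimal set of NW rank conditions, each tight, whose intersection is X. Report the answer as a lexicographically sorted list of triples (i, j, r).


Propagating the 9 rank bounds to every northwest block:

  i=1: 0  1  1  1  1  1  1
  i=2: 0  1  1  1  1  1  2
  i=3: 1  2  2  2  2  2  3
  i=4: 1  2  3  3  3  3  4
  i=5: 1  2  3  3  4  4  5
  i=6: 1  2  3  3  4  5  6
  i=7: 1  2  3  4  5  6  7

so w = (2, 7, 1, 3, 5, 6, 4).

3 SE-corners of the 8-cell Rothe diagram give Ess(w):

[(2, 1, 0), (2, 6, 1), (6, 4, 3)]


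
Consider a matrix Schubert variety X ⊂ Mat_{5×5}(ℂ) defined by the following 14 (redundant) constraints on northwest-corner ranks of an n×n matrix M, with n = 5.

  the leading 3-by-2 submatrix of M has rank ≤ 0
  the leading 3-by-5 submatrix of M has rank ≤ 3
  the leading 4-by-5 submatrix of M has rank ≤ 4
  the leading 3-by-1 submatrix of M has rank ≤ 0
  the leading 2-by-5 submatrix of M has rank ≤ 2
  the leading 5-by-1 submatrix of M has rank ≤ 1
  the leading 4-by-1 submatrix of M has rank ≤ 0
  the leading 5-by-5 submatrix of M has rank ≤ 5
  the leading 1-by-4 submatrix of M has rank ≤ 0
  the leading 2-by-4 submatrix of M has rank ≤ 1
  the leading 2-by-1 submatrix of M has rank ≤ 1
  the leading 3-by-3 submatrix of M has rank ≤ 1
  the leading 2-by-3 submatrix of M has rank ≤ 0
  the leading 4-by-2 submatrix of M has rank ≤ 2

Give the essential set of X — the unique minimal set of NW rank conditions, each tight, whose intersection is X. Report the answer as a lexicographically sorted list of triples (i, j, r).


Propagating the 14 rank bounds to every northwest block:

  i=1: 0 | 0 | 0 | 0 | 1
  i=2: 0 | 0 | 0 | 1 | 2
  i=3: 0 | 0 | 1 | 2 | 3
  i=4: 0 | 1 | 2 | 3 | 4
  i=5: 1 | 2 | 3 | 4 | 5

second differences of R give the permutation w = (5, 4, 3, 2, 1).

4 SE-corners of the 10-cell Rothe diagram give Ess(w):

[(1, 4, 0), (2, 3, 0), (3, 2, 0), (4, 1, 0)]


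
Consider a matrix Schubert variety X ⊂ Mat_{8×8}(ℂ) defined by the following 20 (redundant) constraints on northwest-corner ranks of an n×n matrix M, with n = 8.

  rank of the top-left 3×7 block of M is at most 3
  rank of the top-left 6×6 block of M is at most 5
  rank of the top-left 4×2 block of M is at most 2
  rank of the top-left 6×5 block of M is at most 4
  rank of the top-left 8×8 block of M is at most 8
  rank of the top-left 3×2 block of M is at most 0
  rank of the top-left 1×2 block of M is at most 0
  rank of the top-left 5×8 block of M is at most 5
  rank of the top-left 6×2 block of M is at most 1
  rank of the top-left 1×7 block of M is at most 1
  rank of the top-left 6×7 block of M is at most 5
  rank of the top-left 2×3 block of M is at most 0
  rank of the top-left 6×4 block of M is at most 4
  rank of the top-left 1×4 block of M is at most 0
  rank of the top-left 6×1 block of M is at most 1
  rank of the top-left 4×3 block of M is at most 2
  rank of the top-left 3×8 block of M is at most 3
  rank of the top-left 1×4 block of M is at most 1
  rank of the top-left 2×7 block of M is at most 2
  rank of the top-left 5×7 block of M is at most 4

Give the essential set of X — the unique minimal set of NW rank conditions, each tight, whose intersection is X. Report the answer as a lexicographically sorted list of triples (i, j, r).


Reconstructing r_w from the 20 given conditions:

  R[1]: 0 | 0 | 0 | 0 | 1 | 1 | 1 | 1
  R[2]: 0 | 0 | 0 | 1 | 2 | 2 | 2 | 2
  R[3]: 0 | 0 | 1 | 2 | 3 | 3 | 3 | 3
  R[4]: 1 | 1 | 2 | 3 | 4 | 4 | 4 | 4
  R[5]: 1 | 1 | 2 | 3 | 4 | 4 | 4 | 5
  R[6]: 1 | 1 | 2 | 3 | 4 | 5 | 5 | 6
  R[7]: 1 | 2 | 3 | 4 | 5 | 6 | 6 | 7
  R[8]: 1 | 2 | 3 | 4 | 5 | 6 | 7 | 8

so w = (5, 4, 3, 1, 8, 6, 2, 7).

Rothe diagram D(w) (13 cells), 5 SE-corners (essential conditions):

[(1, 4, 0), (2, 3, 0), (3, 2, 0), (5, 7, 4), (6, 2, 1)]


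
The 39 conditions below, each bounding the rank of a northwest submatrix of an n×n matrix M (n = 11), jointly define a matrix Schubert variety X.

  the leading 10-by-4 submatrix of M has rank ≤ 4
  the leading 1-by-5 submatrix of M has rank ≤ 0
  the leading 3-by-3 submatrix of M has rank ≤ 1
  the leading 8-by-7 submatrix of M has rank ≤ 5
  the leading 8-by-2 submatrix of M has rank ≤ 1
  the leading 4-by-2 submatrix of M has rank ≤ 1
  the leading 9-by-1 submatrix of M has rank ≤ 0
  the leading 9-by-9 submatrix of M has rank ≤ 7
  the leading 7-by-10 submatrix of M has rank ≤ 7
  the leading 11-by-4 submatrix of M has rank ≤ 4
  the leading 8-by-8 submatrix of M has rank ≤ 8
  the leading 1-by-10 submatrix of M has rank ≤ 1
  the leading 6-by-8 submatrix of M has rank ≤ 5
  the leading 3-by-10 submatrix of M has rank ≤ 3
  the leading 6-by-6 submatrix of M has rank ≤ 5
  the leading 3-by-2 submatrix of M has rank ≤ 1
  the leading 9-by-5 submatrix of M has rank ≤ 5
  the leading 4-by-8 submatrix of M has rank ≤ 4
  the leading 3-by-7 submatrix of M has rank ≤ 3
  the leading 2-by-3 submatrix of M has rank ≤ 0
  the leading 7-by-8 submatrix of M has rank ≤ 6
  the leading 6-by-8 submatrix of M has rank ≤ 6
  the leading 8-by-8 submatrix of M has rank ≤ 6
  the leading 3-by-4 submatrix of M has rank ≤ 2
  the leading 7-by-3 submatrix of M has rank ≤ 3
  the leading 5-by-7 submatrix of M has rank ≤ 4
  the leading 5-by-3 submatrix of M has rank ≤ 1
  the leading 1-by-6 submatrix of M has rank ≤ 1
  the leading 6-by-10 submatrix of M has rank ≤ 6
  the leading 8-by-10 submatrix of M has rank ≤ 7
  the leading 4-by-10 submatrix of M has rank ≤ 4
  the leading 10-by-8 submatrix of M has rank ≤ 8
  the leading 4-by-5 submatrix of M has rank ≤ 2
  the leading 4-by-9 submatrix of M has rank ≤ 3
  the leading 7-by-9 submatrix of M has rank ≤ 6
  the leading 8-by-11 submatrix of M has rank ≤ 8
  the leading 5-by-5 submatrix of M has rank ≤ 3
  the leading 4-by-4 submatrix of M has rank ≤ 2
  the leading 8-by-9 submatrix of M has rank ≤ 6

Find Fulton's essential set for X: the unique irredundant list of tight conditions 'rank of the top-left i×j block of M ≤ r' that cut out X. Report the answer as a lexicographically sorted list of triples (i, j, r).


Recovering R(i,j) via the rank-extension bound from the 39 conditions:

  i=1: 0, 0, 0, 0, 0, 1, 1, 1, 1, 1, 1
  i=2: 0, 0, 0, 1, 1, 2, 2, 2, 2, 2, 2
  i=3: 0, 1, 1, 2, 2, 3, 3, 3, 3, 3, 3
  i=4: 0, 1, 1, 2, 2, 3, 3, 3, 3, 4, 4
  i=5: 0, 1, 1, 2, 3, 4, 4, 4, 4, 5, 5
  i=6: 0, 1, 2, 3, 4, 5, 5, 5, 5, 6, 6
  i=7: 0, 1, 2, 3, 4, 5, 5, 6, 6, 7, 7
  i=8: 0, 1, 2, 3, 4, 5, 5, 6, 6, 7, 8
  i=9: 0, 1, 2, 3, 4, 5, 6, 7, 7, 8, 9
  i=10: 1, 2, 3, 4, 5, 6, 7, 8, 8, 9, 10
  i=11: 1, 2, 3, 4, 5, 6, 7, 8, 9, 10, 11

second differences of R give the permutation w = (6, 4, 2, 10, 5, 3, 8, 11, 7, 1, 9).

ℓ(w)=24; the 8 essential cells (i,j,r):

[(1, 5, 0), (2, 3, 0), (4, 5, 2), (4, 9, 3), (5, 3, 1), (8, 7, 5), (8, 9, 6), (9, 1, 0)]


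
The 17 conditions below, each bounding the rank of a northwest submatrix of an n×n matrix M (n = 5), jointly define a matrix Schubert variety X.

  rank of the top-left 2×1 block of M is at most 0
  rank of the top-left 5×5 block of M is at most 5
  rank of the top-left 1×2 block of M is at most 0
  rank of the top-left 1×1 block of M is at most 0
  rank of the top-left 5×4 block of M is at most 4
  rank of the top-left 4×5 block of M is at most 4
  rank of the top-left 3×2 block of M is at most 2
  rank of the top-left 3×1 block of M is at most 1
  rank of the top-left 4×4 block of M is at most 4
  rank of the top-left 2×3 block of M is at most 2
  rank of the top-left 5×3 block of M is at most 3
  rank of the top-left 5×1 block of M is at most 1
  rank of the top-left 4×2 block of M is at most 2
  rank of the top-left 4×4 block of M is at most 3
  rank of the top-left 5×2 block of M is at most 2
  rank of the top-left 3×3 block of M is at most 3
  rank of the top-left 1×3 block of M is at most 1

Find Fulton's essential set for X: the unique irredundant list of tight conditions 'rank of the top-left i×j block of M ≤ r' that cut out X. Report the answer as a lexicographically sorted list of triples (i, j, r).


Computing R[i][j] = min implied NW-rank bound (n=5, 17 conditions):

  i=1: 0, 0, 1, 1, 1
  i=2: 0, 1, 2, 2, 2
  i=3: 1, 2, 3, 3, 3
  i=4: 1, 2, 3, 3, 4
  i=5: 1, 2, 3, 4, 5

giving w = (3, 2, 1, 5, 4) via Δ²R.

3 SE-corners of the 4-cell Rothe diagram give Ess(w):

[(1, 2, 0), (2, 1, 0), (4, 4, 3)]


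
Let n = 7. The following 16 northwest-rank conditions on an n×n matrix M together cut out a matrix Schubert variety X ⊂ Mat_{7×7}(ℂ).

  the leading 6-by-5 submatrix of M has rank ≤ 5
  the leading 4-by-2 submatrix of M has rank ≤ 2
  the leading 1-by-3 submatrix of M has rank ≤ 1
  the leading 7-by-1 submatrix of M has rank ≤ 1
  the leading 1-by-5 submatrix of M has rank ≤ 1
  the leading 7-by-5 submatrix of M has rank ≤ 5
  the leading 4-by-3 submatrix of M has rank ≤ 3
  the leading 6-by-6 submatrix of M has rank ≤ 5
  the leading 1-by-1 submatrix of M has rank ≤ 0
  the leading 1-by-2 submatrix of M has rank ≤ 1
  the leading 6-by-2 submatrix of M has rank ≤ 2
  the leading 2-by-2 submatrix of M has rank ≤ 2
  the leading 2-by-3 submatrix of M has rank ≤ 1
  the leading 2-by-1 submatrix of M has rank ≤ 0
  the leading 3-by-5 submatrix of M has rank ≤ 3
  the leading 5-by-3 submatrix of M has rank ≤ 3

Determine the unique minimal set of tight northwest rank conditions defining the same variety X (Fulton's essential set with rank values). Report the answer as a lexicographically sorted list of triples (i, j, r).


The tightest implied rank at each (i,j), from the 16 conditions:

  0, 1, 1, 1, 1, 1, 1
  0, 1, 1, 2, 2, 2, 2
  1, 2, 2, 3, 3, 3, 3
  1, 2, 3, 4, 4, 4, 4
  1, 2, 3, 4, 5, 5, 5
  1, 2, 3, 4, 5, 5, 6
  1, 2, 3, 4, 5, 6, 7

second differences of R give the permutation w = (2, 4, 1, 3, 5, 7, 6).

D(w) has 4 cells with 3 SE-corners; essential set:

[(2, 1, 0), (2, 3, 1), (6, 6, 5)]


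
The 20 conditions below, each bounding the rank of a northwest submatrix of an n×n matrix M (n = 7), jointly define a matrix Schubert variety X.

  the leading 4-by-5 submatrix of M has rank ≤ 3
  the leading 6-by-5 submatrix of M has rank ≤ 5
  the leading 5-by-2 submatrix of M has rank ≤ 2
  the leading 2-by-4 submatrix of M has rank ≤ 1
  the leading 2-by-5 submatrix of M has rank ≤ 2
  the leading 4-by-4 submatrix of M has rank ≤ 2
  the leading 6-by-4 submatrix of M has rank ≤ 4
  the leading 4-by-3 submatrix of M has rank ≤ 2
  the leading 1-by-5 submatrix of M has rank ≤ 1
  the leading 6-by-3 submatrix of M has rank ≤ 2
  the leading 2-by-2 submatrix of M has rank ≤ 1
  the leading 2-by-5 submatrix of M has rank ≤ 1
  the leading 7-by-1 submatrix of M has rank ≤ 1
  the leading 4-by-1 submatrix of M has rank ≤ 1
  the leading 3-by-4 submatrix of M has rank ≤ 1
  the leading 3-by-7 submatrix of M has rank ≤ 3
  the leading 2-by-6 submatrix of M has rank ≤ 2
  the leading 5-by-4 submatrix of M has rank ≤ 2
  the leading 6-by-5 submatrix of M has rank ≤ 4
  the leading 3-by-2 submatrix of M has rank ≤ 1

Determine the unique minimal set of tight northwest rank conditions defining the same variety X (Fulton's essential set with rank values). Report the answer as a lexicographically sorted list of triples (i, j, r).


Recovering R(i,j) via the rank-extension bound from the 20 conditions:

  1, 1, 1, 1, 1, 1, 1
  1, 1, 1, 1, 1, 2, 2
  1, 1, 1, 1, 2, 3, 3
  1, 2, 2, 2, 3, 4, 4
  1, 2, 2, 2, 3, 4, 5
  1, 2, 2, 3, 4, 5, 6
  1, 2, 3, 4, 5, 6, 7

giving w = (1, 6, 5, 2, 7, 4, 3) via Δ²R.

|D(w)|=10, |Ess(w)|=4:

[(2, 5, 1), (3, 4, 1), (5, 4, 2), (6, 3, 2)]


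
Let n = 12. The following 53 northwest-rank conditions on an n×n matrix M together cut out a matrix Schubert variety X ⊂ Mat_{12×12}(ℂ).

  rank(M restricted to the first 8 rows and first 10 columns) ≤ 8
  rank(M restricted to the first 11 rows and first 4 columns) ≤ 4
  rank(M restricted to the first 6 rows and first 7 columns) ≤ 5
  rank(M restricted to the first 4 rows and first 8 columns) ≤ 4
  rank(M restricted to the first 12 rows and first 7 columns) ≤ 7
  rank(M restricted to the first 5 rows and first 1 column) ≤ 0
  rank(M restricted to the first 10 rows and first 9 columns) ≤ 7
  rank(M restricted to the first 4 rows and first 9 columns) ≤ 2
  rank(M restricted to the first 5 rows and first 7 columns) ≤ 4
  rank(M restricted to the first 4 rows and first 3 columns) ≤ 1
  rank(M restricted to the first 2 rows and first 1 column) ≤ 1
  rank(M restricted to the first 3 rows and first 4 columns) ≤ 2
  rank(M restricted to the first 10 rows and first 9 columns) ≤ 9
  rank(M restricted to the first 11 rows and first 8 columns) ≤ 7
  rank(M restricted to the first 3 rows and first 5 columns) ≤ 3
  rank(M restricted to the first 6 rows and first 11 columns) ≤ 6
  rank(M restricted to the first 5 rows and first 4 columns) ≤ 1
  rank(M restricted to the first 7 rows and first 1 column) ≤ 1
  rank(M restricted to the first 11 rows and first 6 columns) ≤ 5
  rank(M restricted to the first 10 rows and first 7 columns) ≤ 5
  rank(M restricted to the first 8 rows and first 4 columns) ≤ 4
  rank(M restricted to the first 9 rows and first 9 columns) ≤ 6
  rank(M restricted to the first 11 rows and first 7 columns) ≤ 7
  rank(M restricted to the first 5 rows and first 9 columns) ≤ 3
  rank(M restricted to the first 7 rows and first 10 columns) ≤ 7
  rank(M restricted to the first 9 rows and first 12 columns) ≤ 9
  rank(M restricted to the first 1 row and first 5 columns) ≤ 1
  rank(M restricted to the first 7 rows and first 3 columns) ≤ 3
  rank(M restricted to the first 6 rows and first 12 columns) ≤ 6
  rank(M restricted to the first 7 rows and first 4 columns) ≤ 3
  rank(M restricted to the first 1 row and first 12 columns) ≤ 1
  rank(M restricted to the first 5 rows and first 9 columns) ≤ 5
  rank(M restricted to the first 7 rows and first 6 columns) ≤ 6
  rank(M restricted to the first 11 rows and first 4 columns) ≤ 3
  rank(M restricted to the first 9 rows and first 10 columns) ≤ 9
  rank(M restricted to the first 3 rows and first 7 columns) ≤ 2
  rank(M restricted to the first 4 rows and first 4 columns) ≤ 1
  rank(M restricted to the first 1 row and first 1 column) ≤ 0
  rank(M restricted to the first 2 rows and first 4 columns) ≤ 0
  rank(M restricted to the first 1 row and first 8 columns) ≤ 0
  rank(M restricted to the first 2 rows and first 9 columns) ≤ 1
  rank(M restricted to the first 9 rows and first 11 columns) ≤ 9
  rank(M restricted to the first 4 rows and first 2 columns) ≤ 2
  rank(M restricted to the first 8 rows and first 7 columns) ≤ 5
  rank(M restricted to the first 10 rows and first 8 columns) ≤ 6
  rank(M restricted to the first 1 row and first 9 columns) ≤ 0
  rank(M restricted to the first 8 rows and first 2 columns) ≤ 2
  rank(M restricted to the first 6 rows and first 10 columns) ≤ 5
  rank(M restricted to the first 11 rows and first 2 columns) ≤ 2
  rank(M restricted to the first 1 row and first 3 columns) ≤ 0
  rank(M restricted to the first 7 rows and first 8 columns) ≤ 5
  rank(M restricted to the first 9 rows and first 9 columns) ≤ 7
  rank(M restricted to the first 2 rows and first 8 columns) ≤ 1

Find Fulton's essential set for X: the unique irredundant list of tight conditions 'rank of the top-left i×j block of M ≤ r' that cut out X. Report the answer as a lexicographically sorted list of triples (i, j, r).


Computing R[i][j] = min implied NW-rank bound (n=12, 53 conditions):

  0  0  0  0  0  0  0  0  0  1  1  1
  0  0  0  0  1  1  1  1  1  2  2  2
  0  1  1  1  2  2  2  2  2  3  3  3
  0  1  1  1  2  2  2  2  2  3  4  4
  0  1  1  1  2  3  3  3  3  4  5  5
  1  2  2  2  3  4  4  4  4  5  6  6
  1  2  3  3  4  5  5  5  5  6  7  7
  1  2  3  3  4  5  5  6  6  7  8  8
  1  2  3  3  4  5  5  6  6  7  8  9
  1  2  3  3  4  5  5  6  7  8  9  10
  1  2  3  3  4  5  6  7  8  9  10  11
  1  2  3  4  5  6  7  8  9  10  11  12

so w = (10, 5, 2, 11, 6, 1, 3, 8, 12, 9, 7, 4).

ℓ(w)=32; the 8 essential cells (i,j,r):

[(1, 9, 0), (2, 4, 0), (4, 9, 2), (5, 1, 0), (5, 4, 1), (9, 9, 6), (10, 7, 5), (11, 4, 3)]
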